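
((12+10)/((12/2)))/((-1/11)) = -121/3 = -40.33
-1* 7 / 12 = -7 / 12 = -0.58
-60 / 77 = -0.78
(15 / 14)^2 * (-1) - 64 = -12769 / 196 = -65.15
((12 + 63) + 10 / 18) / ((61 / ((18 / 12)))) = 1.86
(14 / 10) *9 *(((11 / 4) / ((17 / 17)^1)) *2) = 693 / 10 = 69.30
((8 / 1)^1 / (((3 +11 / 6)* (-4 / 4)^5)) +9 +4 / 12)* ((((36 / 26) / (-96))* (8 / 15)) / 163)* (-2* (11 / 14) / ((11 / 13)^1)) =334 / 496335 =0.00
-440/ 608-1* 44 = -44.72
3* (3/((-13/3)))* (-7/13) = 189/169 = 1.12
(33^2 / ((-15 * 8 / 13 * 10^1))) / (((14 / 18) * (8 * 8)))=-0.24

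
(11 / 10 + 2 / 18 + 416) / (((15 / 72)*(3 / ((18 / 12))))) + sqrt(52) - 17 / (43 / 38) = 2*sqrt(13) + 3180764 / 3225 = 993.49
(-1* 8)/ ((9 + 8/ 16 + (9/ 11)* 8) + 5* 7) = -176/ 1123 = -0.16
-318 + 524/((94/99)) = 10992/47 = 233.87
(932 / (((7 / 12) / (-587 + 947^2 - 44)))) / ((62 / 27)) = 135308539152 / 217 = 623541655.08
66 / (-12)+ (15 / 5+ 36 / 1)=67 / 2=33.50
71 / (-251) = -71 / 251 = -0.28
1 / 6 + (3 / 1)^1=19 / 6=3.17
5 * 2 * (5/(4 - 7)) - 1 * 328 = -1034/3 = -344.67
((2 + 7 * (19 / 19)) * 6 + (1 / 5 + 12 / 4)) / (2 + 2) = 143 / 10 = 14.30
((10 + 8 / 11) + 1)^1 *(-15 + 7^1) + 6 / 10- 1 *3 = -5292 / 55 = -96.22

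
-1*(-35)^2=-1225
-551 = -551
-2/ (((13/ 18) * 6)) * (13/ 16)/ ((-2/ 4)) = 3/ 4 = 0.75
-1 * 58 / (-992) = 29 / 496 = 0.06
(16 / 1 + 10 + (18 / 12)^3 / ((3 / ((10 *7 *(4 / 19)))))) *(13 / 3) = 10517 / 57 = 184.51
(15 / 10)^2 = 9 / 4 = 2.25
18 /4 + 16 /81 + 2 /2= 923 /162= 5.70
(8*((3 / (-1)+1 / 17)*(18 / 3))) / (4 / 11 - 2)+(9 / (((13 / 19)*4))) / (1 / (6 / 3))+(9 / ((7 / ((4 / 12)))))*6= 885715 / 9282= 95.42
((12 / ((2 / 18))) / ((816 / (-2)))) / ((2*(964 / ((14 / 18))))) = -7 / 65552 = -0.00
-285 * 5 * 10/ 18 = -791.67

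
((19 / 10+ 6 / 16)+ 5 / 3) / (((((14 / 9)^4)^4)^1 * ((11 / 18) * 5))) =239039604361887489 / 217795333780937113600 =0.00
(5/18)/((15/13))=13/54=0.24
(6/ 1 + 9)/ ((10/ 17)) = 51/ 2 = 25.50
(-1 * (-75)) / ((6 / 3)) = 37.50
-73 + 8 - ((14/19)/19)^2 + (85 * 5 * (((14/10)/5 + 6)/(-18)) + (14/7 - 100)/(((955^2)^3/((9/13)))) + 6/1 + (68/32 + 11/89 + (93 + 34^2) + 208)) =10310842974743547615434668739849/8235699438883401966911625000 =1251.97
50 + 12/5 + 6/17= 4484/85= 52.75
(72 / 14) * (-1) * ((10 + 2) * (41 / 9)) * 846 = -1664928 / 7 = -237846.86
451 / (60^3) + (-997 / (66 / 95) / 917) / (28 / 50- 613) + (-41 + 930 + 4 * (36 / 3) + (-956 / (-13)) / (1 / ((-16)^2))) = 8570620644645384191 / 433673296056000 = 19762.85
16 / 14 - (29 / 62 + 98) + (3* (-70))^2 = 19097161 / 434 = 44002.68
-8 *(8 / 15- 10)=1136 / 15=75.73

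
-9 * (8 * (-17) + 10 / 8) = 4851 / 4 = 1212.75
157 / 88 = 1.78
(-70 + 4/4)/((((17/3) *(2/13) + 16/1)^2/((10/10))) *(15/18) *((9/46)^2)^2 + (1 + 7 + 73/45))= -1174761324360/169741475531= -6.92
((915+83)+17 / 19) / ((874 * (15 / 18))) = 56937 / 41515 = 1.37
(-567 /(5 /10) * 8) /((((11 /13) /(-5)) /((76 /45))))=90536.73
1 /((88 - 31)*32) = 1 /1824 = 0.00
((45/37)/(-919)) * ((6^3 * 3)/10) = -2916/34003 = -0.09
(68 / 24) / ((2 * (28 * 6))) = 17 / 2016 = 0.01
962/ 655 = 1.47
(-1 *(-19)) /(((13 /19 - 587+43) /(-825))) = 99275 /3441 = 28.85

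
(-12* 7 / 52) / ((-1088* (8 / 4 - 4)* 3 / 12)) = -21 / 7072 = -0.00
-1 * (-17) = 17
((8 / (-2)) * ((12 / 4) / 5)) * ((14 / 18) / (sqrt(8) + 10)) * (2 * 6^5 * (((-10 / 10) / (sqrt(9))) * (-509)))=-12313728 / 23 + 12313728 * sqrt(2) / 115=-383951.29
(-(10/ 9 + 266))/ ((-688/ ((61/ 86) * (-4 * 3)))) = -36661/ 11094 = -3.30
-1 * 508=-508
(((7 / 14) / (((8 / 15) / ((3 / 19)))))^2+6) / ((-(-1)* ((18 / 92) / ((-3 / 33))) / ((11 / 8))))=-4266661 / 1108992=-3.85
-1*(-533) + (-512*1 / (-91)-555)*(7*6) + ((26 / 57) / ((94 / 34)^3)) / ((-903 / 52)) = -1565910033155245 / 69470357229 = -22540.69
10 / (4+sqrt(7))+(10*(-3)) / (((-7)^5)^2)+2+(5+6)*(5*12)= 1694286543232 / 2542277241 - 10*sqrt(7) / 9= 663.50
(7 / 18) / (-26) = -7 / 468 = -0.01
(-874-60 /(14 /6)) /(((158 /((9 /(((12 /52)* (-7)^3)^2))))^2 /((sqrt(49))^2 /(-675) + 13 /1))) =-392402063807 /408161911916308725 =-0.00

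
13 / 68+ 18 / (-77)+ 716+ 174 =4659817 / 5236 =889.96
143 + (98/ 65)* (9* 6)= 14587/ 65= 224.42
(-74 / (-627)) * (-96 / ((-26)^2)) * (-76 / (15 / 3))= 0.25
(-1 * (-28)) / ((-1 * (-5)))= 28 / 5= 5.60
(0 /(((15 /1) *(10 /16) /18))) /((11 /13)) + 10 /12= 5 /6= 0.83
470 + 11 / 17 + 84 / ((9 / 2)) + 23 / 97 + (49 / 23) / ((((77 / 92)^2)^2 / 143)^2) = 187058257402498760368 / 1031065514300283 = 181422.28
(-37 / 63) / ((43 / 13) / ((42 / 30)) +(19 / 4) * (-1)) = 1924 / 7821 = 0.25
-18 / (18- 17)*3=-54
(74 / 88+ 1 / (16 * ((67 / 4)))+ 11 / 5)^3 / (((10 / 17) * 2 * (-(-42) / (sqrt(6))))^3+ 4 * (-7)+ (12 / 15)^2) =5181525322456796657909 / 452123532122007483628065120+ 11899573537464254700625 * sqrt(6) / 8477316227287640318026221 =0.00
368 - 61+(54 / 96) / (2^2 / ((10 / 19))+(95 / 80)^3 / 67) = 3212824117 / 10462711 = 307.07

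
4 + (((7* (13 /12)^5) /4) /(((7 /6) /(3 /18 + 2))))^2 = 27.52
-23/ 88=-0.26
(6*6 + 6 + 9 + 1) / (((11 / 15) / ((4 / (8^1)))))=390 / 11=35.45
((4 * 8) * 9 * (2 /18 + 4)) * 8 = 9472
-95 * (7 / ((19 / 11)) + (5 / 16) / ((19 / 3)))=-389.69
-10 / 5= -2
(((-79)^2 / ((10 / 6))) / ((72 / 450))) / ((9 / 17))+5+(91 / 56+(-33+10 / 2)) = 1060457 / 24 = 44185.71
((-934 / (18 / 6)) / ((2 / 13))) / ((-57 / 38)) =12142 / 9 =1349.11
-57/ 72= -19/ 24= -0.79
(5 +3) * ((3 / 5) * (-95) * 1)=-456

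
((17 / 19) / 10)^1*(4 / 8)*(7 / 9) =119 / 3420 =0.03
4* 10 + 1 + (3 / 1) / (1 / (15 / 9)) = 46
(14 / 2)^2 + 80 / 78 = 1951 / 39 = 50.03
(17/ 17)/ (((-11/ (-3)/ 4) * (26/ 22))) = 12/ 13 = 0.92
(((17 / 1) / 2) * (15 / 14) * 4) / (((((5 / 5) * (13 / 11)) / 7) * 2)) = 2805 / 26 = 107.88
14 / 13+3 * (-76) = -2950 / 13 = -226.92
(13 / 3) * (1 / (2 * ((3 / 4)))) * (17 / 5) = 442 / 45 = 9.82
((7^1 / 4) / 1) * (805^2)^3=1904905002105109375 / 4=476226250526277343.75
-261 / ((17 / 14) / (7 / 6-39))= 138243 / 17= 8131.94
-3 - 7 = -10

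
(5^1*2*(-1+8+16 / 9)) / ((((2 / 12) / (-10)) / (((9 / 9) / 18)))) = -7900 / 27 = -292.59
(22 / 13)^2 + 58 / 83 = 49974 / 14027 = 3.56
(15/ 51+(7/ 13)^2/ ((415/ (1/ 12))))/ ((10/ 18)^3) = 1022770719/ 596147500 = 1.72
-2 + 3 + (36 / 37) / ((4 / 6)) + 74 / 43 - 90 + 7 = -125402 / 1591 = -78.82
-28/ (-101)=28/ 101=0.28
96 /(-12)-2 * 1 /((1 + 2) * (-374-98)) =-5663 /708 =-8.00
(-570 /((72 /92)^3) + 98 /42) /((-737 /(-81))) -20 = -1330477 /8844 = -150.44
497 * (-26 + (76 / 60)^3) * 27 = -40202827 / 125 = -321622.62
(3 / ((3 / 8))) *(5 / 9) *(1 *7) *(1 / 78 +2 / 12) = 1960 / 351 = 5.58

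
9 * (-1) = -9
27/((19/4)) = 108/19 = 5.68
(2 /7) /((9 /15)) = 10 /21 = 0.48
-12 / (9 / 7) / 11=-0.85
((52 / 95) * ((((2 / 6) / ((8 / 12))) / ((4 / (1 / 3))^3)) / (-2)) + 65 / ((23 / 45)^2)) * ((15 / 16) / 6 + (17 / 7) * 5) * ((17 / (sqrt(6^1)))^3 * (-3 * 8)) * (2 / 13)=-236813795869667 * sqrt(6) / 153570816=-3777234.37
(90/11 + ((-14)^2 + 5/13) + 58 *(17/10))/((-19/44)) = -867056/1235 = -702.07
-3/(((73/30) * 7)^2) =-2700/261121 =-0.01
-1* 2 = -2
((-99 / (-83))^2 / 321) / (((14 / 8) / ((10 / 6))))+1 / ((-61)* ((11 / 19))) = -0.02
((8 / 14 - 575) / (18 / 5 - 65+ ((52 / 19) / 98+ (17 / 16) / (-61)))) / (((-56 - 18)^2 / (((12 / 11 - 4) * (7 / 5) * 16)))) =-467674339328 / 4200100374173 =-0.11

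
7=7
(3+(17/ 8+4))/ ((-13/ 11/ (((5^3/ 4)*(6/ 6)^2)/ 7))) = -34.47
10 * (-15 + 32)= 170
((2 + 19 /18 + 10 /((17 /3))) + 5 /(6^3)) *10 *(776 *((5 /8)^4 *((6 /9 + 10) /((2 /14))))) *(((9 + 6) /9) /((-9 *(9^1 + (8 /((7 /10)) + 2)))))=-1320814140625 /373574592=-3535.61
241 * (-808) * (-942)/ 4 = 45858444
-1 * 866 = -866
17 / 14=1.21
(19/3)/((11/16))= 304/33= 9.21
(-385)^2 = 148225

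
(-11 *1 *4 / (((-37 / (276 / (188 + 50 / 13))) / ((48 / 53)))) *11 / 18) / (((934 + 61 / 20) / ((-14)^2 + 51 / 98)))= 445933671040 / 2245602524403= 0.20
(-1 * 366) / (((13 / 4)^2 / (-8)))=46848 / 169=277.21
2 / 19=0.11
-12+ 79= 67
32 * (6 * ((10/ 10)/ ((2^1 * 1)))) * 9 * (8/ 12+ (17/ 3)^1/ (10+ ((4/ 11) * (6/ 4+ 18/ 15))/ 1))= 1021.83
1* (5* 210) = 1050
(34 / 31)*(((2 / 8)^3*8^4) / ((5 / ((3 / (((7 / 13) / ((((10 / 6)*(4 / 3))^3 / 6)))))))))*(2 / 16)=2828800 / 158193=17.88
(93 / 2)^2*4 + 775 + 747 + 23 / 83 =844216 / 83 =10171.28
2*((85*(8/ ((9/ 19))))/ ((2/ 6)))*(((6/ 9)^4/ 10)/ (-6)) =-20672/ 729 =-28.36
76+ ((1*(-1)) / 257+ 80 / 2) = 29811 / 257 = 116.00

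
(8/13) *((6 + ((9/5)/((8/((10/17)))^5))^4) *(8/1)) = 26812018137488487907589768370941206881/907698530696224851038161390998126592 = 29.54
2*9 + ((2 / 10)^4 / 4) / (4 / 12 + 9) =1260003 / 70000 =18.00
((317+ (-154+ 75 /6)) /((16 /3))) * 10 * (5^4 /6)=1096875 /32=34277.34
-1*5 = -5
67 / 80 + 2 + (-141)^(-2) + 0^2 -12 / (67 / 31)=-289283071 / 106562160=-2.71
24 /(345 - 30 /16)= 0.07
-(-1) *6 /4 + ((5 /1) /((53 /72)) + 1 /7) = 6259 /742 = 8.44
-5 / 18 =-0.28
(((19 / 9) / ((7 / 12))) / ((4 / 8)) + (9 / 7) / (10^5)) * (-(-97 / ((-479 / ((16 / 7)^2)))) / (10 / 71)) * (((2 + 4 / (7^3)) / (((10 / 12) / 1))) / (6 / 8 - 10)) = 462278299550784 / 32579581671875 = 14.19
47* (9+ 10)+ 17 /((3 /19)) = 3002 /3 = 1000.67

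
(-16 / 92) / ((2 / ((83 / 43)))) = -166 / 989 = -0.17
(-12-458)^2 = 220900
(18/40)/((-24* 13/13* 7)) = -3/1120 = -0.00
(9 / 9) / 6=1 / 6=0.17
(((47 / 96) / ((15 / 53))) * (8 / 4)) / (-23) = -2491 / 16560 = -0.15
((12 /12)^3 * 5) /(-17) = -5 /17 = -0.29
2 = 2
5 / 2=2.50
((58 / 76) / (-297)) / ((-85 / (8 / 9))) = 116 / 4316895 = 0.00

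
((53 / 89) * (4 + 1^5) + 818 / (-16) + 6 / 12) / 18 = -33925 / 12816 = -2.65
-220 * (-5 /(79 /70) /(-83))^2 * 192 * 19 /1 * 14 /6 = -229398400000 /42994249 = -5335.56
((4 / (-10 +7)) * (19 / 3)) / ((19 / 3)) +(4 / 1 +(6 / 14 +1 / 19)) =1256 / 399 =3.15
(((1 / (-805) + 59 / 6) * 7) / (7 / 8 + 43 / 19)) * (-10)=-7218328 / 32913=-219.32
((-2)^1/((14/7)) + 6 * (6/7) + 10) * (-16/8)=-198/7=-28.29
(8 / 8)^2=1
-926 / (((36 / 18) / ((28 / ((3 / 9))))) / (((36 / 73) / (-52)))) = 368.84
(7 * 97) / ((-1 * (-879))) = 679 / 879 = 0.77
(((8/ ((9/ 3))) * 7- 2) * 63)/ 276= 175/ 46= 3.80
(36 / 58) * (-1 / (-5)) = 18 / 145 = 0.12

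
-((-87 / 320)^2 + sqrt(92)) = -2*sqrt(23)-7569 / 102400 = -9.67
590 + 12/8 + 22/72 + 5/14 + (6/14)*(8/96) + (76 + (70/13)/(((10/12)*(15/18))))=5536049/8190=675.95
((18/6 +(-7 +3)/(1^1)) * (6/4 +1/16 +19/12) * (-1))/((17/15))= 755/272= 2.78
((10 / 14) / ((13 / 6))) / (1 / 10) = 300 / 91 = 3.30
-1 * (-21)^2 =-441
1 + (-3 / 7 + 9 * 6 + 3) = 403 / 7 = 57.57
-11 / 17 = -0.65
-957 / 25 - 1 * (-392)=8843 / 25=353.72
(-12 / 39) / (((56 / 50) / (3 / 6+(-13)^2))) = -46.57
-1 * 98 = -98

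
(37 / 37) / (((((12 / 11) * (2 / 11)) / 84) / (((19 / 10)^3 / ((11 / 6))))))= 1584429 / 1000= 1584.43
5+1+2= 8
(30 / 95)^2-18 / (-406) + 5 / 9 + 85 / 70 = 360659 / 188442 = 1.91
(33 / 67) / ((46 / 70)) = 1155 / 1541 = 0.75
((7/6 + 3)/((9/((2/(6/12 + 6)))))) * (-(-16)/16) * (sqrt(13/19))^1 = 50 * sqrt(247)/6669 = 0.12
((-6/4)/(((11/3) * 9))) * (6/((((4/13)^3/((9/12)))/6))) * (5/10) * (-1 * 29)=1720251/2816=610.88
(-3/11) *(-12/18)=2/11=0.18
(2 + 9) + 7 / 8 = 95 / 8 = 11.88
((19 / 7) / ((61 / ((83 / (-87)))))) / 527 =-1577 / 19577523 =-0.00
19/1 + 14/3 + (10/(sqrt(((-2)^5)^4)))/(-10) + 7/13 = 966617/39936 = 24.20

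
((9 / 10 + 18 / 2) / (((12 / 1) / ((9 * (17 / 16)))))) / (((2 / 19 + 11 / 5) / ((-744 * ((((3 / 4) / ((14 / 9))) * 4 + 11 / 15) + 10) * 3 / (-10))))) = 7907496399 / 817600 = 9671.60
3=3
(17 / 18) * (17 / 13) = 289 / 234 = 1.24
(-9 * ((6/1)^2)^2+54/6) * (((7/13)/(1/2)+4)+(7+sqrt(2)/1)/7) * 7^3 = -315815535/13 - 571095 * sqrt(2) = -25101152.99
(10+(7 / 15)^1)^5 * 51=1621612873469 / 253125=6406371.85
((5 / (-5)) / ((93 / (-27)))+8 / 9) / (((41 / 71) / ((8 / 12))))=46718 / 34317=1.36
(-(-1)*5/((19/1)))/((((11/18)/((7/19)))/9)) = 5670/3971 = 1.43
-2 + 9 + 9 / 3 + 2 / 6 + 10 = 61 / 3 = 20.33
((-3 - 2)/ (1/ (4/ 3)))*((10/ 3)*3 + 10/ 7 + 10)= -1000/ 7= -142.86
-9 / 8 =-1.12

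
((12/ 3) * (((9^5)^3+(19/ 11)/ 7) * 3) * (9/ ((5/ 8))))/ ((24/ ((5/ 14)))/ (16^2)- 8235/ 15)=-73053467925295067136/ 1126741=-64836078500112.33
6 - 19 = -13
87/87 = 1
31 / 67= 0.46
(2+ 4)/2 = 3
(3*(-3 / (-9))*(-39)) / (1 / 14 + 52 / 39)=-1638 / 59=-27.76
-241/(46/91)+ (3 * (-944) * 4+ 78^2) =-263155/46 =-5720.76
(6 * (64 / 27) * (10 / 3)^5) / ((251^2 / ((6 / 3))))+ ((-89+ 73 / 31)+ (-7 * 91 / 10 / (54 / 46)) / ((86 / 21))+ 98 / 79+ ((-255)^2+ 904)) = 19103406619161765701 / 290190681468180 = 65830.53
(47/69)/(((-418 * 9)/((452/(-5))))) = 10622/648945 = 0.02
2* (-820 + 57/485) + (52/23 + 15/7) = -127697181/78085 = -1635.36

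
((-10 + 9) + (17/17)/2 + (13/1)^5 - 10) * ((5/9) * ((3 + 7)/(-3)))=-18564125/27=-687560.19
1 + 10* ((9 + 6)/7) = 157/7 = 22.43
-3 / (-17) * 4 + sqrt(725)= 12 / 17 + 5 * sqrt(29)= 27.63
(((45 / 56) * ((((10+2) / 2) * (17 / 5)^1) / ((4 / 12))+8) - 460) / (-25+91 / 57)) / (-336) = -0.05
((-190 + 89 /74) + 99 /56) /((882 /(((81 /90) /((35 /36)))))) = -0.20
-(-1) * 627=627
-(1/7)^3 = -1/343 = -0.00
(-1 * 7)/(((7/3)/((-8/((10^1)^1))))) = 12/5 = 2.40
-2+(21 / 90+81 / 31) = 0.85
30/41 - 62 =-2512/41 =-61.27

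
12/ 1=12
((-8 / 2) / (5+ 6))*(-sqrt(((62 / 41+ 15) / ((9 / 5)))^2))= 13540 / 4059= 3.34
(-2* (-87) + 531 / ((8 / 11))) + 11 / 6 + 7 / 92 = 906.03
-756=-756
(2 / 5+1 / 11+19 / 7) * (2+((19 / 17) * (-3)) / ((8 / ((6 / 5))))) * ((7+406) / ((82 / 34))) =821.69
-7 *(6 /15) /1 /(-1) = 14 /5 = 2.80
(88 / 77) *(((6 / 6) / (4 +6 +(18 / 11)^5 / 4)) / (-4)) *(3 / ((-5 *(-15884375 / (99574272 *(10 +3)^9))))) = -5606355059475642920448 / 6362614703125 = -881140116.30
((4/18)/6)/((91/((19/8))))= 19/19656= 0.00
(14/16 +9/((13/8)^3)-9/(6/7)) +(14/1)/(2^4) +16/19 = -970189/166972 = -5.81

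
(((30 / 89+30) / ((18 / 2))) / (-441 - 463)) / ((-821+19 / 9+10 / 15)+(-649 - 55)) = 0.00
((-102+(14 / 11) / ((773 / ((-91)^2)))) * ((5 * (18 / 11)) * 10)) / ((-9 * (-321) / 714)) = -17882653600 / 10008031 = -1786.83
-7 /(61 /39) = -273 /61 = -4.48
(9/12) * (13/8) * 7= 273/32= 8.53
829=829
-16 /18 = -0.89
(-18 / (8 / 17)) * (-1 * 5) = 765 / 4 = 191.25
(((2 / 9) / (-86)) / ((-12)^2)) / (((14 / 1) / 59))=-59 / 780192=-0.00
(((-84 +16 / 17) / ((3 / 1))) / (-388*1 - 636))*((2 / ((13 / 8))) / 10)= 353 / 106080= 0.00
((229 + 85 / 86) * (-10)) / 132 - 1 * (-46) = 54067 / 1892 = 28.58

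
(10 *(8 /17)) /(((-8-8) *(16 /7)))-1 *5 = -1395 /272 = -5.13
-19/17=-1.12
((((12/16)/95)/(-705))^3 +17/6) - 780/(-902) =3563102211849498647/963501007821000000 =3.70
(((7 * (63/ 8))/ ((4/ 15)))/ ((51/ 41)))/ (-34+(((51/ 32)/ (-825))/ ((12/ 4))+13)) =-74584125/ 9425089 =-7.91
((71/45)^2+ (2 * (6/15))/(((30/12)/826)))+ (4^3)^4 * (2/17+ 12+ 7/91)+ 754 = 91560016005719/447525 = 204591958.00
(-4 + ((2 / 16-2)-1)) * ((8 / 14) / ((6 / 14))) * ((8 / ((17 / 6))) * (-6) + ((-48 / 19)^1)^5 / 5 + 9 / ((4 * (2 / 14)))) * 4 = 67208129703 / 84187366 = 798.32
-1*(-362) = 362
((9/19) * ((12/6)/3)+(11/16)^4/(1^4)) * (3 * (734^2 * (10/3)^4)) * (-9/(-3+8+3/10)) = -282592253609375/1546752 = -182700428.78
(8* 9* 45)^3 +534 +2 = 34012224536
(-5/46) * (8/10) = -2/23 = -0.09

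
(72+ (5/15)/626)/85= 0.85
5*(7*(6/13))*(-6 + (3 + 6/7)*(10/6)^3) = 2490/13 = 191.54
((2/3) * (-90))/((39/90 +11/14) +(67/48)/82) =-8265600/170281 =-48.54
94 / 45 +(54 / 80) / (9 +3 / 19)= 2.16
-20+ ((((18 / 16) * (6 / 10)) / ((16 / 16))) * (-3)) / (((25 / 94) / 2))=-8807 / 250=-35.23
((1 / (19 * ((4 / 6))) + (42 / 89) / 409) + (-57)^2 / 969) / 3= 26909383 / 23515046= 1.14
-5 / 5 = -1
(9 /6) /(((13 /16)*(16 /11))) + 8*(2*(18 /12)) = 657 /26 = 25.27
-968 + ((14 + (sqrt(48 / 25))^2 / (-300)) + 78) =-547504 / 625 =-876.01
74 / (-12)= -37 / 6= -6.17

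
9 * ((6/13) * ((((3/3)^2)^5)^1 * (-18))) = -972/13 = -74.77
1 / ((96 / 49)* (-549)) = -49 / 52704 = -0.00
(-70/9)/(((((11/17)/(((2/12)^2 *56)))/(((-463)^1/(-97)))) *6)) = -3856790/259281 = -14.87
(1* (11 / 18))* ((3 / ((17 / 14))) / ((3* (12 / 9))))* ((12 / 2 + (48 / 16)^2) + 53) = 25.67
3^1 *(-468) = -1404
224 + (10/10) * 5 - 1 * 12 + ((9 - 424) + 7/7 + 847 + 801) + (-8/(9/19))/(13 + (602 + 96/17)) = 137782925/94959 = 1450.97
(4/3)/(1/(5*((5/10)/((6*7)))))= 5/63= 0.08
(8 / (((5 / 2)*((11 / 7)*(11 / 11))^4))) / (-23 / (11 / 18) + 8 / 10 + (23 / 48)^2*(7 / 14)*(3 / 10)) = -118013952 / 8276228543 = -0.01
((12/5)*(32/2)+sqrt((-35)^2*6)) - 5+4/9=1523/45+35*sqrt(6)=119.58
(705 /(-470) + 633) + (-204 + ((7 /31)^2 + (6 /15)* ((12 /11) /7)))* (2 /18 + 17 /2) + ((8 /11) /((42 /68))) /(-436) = -2632464343 /2341647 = -1124.19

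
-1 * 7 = -7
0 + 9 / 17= 9 / 17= 0.53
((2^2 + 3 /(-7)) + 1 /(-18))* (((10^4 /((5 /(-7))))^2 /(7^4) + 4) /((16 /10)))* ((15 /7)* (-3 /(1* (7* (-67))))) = 11075542675 /4504276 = 2458.90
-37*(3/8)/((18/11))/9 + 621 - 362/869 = 619.64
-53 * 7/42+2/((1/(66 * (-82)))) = -64997/6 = -10832.83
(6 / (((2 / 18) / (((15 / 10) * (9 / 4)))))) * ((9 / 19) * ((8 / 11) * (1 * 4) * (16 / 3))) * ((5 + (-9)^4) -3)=1837219968 / 209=8790526.16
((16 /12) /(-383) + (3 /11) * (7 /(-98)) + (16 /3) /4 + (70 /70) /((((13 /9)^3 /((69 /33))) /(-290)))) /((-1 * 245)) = 15541528315 /19048767738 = 0.82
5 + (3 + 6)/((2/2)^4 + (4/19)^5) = 34670506/2477123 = 14.00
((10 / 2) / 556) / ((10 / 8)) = 0.01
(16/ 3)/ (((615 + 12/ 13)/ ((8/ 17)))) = 1664/ 408357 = 0.00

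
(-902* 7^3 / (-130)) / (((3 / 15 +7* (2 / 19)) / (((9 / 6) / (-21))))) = -419881 / 2314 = -181.45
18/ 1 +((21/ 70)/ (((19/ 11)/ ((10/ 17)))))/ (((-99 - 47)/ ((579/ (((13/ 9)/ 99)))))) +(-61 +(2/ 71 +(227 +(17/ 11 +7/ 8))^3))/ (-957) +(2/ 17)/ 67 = -12008263073985766856951/ 950959103786605056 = -12627.53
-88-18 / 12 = -179 / 2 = -89.50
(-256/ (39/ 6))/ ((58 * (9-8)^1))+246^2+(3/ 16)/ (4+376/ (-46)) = 11680900641/ 193024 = 60515.28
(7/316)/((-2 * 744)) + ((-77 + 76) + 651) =305635193/470208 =650.00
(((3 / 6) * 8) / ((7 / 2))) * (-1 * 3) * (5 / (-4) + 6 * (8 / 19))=-582 / 133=-4.38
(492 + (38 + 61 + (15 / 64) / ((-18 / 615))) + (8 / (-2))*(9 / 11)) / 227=816245 / 319616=2.55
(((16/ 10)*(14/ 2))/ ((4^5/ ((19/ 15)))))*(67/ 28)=1273/ 38400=0.03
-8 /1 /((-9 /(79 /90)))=316 /405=0.78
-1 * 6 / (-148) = 3 / 74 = 0.04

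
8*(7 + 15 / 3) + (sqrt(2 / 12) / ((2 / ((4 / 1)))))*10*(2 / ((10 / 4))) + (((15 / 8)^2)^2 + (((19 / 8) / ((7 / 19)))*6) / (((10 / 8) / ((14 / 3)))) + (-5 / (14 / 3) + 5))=8*sqrt(6) / 3 + 36798819 / 143360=263.22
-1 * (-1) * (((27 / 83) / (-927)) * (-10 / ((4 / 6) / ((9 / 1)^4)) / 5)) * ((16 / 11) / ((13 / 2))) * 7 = 13226976 / 1222507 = 10.82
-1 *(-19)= 19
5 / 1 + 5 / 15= 16 / 3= 5.33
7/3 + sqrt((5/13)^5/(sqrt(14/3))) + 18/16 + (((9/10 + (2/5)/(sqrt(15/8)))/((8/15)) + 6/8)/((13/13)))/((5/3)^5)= 243 * sqrt(30)/31250 + 25 * 14^(3/4) * 3^(1/4) * sqrt(65)/30758 + 547181/150000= 3.75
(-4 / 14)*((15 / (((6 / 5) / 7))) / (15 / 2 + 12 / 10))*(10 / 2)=-1250 / 87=-14.37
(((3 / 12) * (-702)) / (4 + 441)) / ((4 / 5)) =-351 / 712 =-0.49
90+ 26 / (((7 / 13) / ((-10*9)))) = -29790 / 7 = -4255.71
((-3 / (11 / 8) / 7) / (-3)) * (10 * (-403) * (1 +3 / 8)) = -4030 / 7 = -575.71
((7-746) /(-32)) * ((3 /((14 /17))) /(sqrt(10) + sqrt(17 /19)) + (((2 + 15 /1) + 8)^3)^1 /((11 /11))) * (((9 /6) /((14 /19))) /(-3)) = 14041 * (-4156250 * sqrt(10)-218750 * sqrt(323)-969) /(12544 * (sqrt(323) + 19 * sqrt(10))) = -244869.50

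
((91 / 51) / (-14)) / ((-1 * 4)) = 13 / 408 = 0.03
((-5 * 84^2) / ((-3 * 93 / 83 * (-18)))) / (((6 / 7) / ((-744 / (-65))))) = -911008 / 117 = -7786.39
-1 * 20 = -20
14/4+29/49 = 401/98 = 4.09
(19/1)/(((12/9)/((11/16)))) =627/64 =9.80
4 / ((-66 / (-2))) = 4 / 33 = 0.12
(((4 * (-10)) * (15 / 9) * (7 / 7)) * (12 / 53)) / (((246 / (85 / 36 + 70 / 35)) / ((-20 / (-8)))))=-39250 / 58671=-0.67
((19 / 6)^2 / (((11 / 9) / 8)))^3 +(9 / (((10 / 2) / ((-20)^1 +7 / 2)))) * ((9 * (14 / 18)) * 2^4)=1859698048 / 6655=279443.73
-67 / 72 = -0.93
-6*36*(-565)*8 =976320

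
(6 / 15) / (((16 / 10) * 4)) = 1 / 16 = 0.06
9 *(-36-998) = -9306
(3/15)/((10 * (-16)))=-1/800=-0.00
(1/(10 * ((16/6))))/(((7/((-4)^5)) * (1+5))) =-32/35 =-0.91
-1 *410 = -410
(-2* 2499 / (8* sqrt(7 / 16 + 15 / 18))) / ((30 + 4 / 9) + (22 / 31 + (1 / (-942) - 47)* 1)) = 218927394* sqrt(183) / 84685507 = 34.97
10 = 10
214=214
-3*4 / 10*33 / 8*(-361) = 35739 / 20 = 1786.95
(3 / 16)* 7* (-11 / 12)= -77 / 64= -1.20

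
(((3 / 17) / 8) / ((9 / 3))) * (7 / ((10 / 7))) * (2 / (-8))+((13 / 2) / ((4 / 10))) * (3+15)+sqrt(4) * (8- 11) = 1558511 / 5440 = 286.49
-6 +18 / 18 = -5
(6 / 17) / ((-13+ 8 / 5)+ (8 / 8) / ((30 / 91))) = -180 / 4267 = -0.04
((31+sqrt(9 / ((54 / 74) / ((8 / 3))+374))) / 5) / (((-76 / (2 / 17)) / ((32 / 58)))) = -248 / 46835 - 48 * sqrt(8198090) / 5188615475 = -0.01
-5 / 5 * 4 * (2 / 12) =-0.67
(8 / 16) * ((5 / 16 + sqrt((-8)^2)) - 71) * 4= -1003 / 8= -125.38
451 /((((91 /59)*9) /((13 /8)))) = 26609 /504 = 52.80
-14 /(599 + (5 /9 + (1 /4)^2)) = -288 /12335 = -0.02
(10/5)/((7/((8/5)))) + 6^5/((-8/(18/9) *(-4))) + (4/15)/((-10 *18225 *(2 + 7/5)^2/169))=53805818224/110607525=486.46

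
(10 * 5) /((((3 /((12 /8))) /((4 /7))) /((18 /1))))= 1800 /7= 257.14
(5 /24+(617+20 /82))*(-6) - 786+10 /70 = -5155175 /1148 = -4490.57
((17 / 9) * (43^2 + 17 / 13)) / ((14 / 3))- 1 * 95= 59508 / 91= 653.93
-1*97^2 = -9409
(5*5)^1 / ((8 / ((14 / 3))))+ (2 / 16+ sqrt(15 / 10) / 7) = sqrt(6) / 14+ 353 / 24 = 14.88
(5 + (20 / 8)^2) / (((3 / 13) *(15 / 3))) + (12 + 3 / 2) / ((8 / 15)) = 561 / 16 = 35.06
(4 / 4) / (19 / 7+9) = 7 / 82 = 0.09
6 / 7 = 0.86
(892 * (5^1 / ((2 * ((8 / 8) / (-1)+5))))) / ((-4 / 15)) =-16725 / 8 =-2090.62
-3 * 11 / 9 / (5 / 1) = -11 / 15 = -0.73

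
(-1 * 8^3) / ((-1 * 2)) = 256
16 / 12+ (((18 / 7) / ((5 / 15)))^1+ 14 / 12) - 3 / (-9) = 443 / 42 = 10.55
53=53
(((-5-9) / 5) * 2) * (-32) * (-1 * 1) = -896 / 5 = -179.20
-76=-76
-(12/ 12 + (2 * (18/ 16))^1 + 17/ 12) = -14/ 3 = -4.67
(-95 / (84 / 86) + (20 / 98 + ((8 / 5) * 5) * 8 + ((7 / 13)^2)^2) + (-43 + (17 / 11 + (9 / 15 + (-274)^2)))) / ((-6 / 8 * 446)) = -34638355707847 / 154482593265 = -224.22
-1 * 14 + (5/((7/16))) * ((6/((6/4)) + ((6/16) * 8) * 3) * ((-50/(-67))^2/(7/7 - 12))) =-7439142/345653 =-21.52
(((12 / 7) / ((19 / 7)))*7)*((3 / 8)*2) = 63 / 19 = 3.32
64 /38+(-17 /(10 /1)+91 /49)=2449 /1330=1.84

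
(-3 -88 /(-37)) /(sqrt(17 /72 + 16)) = -138 * sqrt(2338) /43253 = -0.15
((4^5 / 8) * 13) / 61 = 1664 / 61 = 27.28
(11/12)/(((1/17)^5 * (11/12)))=1419857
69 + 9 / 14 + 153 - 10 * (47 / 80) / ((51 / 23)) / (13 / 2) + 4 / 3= 4150327 / 18564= 223.57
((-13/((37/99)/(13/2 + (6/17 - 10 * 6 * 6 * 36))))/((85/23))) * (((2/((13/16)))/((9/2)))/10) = 1782767536/267325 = 6668.91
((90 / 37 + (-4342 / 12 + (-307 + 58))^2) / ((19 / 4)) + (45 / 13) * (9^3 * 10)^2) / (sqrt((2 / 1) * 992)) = 15137383373845 * sqrt(31) / 20398248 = 4131795.23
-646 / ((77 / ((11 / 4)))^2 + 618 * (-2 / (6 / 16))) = 323 / 1256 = 0.26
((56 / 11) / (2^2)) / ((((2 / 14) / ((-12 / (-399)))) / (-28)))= -1568 / 209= -7.50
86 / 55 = 1.56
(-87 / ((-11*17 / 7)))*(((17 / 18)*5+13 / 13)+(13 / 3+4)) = 4669 / 102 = 45.77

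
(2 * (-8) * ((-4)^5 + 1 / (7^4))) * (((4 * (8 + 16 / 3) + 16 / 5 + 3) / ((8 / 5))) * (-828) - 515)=-513204015.26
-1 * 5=-5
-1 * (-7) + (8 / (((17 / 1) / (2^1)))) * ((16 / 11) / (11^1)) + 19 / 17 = 8.24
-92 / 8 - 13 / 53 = -1245 / 106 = -11.75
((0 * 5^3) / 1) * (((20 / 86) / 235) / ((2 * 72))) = 0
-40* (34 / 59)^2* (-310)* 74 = 1060745600 / 3481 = 304724.39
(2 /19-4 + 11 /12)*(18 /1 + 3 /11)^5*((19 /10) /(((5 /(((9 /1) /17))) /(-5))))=668299776839037 /109514680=6102376.20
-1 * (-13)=13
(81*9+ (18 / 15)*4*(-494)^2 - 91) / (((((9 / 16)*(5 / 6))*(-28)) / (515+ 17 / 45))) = -1087250978944 / 23625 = -46021205.46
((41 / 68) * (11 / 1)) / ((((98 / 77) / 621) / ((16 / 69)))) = 89298 / 119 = 750.40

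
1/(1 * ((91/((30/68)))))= 15/3094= 0.00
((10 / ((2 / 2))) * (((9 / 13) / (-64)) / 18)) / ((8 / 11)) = -55 / 6656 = -0.01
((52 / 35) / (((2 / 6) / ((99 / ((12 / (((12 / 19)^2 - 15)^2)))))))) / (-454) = -5108184081 / 295828670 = -17.27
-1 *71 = -71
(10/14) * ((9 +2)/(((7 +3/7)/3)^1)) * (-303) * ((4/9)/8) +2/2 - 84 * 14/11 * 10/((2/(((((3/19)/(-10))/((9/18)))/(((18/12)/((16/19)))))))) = -17732193/412984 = -42.94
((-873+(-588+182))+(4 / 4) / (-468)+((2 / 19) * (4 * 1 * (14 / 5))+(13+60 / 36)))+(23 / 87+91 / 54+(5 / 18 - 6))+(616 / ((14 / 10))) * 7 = 7012994147 / 3868020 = 1813.07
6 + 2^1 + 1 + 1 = 10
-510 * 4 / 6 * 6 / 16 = -255 / 2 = -127.50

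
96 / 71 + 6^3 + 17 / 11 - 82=106917 / 781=136.90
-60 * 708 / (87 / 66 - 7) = 186912 / 25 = 7476.48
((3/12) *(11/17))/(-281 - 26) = -11/20876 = -0.00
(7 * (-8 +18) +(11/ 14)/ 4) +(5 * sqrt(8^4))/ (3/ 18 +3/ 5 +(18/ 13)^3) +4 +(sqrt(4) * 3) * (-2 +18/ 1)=67964529/ 257704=263.73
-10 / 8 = -5 / 4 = -1.25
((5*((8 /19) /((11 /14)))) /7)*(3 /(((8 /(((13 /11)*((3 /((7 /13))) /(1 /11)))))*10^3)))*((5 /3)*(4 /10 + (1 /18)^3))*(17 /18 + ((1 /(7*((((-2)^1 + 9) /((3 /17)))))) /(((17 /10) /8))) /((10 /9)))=145087345 /21802955328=0.01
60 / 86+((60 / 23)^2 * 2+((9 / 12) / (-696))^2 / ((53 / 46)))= 7427673769901 / 519117839872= 14.31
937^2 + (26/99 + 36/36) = 86919056/99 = 877970.26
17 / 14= 1.21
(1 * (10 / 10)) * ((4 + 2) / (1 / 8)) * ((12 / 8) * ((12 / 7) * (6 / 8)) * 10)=6480 / 7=925.71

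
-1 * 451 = -451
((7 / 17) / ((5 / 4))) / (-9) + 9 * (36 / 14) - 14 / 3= 98744 / 5355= 18.44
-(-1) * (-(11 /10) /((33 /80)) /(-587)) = 8 /1761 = 0.00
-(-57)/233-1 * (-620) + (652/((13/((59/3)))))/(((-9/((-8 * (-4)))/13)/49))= -14050151033/6291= -2233373.24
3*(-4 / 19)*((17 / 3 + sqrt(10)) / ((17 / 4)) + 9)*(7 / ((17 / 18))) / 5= -10.37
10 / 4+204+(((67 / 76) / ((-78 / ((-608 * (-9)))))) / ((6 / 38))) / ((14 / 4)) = 17215 / 182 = 94.59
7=7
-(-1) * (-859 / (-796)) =859 / 796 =1.08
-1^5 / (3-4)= 1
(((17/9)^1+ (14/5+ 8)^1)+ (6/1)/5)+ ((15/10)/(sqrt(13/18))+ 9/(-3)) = 9*sqrt(26)/26+ 98/9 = 12.65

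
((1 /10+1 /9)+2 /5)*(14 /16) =77 /144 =0.53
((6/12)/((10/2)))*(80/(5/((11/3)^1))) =88/15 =5.87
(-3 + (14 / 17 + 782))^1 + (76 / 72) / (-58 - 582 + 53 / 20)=1520879581 / 1950291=779.82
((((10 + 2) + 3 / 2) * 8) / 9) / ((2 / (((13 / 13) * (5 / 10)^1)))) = 3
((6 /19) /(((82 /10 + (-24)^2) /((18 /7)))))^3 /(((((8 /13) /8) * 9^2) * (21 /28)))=0.00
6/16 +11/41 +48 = 48.64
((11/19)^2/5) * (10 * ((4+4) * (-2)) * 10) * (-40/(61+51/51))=774400/11191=69.20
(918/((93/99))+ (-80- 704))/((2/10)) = 29950/31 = 966.13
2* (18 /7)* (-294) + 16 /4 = -1508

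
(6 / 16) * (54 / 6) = 27 / 8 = 3.38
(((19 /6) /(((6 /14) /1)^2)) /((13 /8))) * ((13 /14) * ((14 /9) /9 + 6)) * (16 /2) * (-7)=-7448000 /2187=-3405.58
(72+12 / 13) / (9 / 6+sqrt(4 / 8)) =5688 / 91-1896* sqrt(2) / 91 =33.04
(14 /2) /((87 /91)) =637 /87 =7.32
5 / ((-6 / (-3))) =5 / 2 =2.50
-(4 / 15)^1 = -4 / 15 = -0.27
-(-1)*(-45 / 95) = -9 / 19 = -0.47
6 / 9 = 2 / 3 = 0.67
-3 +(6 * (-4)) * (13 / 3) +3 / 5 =-532 / 5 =-106.40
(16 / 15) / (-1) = -16 / 15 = -1.07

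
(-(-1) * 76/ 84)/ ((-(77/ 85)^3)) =-11668375/ 9587193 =-1.22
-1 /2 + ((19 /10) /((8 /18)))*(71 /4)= 12061 /160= 75.38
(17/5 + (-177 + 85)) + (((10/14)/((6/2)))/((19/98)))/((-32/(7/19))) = -88.61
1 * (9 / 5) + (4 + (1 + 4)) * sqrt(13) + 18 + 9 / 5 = 54.05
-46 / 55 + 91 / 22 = 33 / 10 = 3.30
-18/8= -9/4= -2.25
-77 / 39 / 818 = -77 / 31902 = -0.00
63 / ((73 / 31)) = 1953 / 73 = 26.75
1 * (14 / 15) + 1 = 29 / 15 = 1.93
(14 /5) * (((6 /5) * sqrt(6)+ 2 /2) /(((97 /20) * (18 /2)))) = 56 /873+ 112 * sqrt(6) /1455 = 0.25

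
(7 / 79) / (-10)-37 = -29237 / 790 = -37.01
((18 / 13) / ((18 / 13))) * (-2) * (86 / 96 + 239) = -11515 / 24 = -479.79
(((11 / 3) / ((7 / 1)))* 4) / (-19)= -44 / 399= -0.11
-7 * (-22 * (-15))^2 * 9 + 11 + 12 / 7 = -48024811 / 7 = -6860687.29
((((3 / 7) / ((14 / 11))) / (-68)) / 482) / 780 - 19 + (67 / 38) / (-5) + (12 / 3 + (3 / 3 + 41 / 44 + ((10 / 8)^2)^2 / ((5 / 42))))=494793549295 / 69817075328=7.09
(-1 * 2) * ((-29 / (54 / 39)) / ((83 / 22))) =8294 / 747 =11.10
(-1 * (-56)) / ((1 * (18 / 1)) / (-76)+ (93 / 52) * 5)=55328 / 8601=6.43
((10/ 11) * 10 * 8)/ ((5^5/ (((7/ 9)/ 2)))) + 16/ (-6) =-32888/ 12375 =-2.66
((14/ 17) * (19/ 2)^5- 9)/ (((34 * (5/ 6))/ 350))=1819675725/ 2312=787056.97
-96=-96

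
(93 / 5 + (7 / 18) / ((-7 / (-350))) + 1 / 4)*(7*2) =48251 / 90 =536.12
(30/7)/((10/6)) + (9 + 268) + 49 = 2300/7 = 328.57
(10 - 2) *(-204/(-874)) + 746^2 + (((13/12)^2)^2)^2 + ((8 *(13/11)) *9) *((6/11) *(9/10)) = 63270310993932857569/113680710696960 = 556561.54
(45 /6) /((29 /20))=150 /29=5.17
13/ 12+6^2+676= 8557/ 12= 713.08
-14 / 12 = -7 / 6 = -1.17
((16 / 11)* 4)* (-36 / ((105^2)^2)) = -256 / 148561875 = -0.00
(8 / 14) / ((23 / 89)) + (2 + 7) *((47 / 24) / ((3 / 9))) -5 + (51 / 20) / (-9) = 962191 / 19320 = 49.80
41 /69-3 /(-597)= 8228 /13731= 0.60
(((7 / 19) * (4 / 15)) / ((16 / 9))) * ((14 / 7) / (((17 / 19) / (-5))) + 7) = -1491 / 6460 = -0.23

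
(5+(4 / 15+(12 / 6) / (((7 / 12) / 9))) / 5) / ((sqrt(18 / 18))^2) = 5893 / 525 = 11.22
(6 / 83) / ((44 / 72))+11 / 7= 10799 / 6391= 1.69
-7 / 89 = -0.08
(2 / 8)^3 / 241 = 0.00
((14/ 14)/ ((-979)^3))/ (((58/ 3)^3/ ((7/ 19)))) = -189/ 3478449134631592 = -0.00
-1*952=-952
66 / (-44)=-3 / 2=-1.50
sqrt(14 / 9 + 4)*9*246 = 3690*sqrt(2) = 5218.45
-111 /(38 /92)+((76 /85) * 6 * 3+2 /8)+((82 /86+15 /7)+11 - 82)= -622803497 /1944460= -320.30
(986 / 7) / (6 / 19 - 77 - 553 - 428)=-9367 / 70336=-0.13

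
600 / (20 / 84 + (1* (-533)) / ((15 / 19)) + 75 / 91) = -819000 / 920107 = -0.89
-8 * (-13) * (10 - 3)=728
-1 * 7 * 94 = -658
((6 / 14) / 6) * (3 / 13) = 3 / 182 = 0.02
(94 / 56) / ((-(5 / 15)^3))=-1269 / 28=-45.32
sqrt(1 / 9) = 1 / 3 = 0.33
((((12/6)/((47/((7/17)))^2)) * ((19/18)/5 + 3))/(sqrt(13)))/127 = 49 * sqrt(13)/164117655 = 0.00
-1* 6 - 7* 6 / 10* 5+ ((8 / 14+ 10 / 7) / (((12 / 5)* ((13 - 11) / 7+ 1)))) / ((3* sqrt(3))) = -27+ 35* sqrt(3) / 486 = -26.88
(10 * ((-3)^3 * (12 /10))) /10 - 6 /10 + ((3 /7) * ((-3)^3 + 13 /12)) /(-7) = -6157 /196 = -31.41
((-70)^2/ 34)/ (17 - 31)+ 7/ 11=-1806/ 187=-9.66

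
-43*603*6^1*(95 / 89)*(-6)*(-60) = -5320630800 / 89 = -59782368.54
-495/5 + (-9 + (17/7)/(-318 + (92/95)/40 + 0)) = -228386362/2114539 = -108.01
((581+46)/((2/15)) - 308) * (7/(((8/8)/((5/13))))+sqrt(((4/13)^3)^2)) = 11959.36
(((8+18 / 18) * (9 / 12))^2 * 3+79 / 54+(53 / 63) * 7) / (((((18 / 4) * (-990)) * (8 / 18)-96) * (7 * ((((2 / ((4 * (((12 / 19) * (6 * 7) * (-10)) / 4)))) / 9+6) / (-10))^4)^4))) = -35.21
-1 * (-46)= 46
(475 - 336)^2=19321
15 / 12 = 5 / 4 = 1.25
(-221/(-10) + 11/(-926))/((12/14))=178969/6945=25.77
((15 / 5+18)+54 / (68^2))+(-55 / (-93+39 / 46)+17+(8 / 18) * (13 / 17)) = 381716309 / 9800568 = 38.95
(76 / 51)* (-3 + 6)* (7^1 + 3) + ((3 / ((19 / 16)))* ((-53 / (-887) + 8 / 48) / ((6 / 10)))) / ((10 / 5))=38834540 / 859503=45.18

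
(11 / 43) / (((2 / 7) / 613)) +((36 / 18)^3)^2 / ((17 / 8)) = 846449 / 1462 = 578.97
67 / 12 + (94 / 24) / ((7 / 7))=19 / 2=9.50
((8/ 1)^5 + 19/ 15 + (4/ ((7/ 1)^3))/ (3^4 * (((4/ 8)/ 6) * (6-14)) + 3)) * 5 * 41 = 39170906483/ 5831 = 6717699.62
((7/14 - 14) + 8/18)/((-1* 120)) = 47/432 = 0.11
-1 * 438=-438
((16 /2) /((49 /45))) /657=40 /3577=0.01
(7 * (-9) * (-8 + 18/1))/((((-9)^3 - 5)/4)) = 1260/367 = 3.43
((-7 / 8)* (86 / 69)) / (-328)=301 / 90528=0.00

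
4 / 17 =0.24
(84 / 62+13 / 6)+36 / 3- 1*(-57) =13489 / 186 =72.52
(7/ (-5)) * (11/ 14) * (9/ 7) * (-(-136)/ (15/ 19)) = -42636/ 175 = -243.63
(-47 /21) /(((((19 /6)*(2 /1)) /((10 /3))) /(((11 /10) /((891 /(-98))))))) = 658 /4617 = 0.14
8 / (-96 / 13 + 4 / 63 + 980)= 819 / 99578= 0.01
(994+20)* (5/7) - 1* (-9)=5133/7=733.29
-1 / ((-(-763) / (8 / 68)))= -2 / 12971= -0.00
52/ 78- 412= -1234/ 3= -411.33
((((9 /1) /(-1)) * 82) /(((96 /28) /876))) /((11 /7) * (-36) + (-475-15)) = 1319913 /3826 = 344.99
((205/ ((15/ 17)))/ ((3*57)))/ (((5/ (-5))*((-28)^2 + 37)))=-697/ 421173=-0.00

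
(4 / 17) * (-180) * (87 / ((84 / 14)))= -10440 / 17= -614.12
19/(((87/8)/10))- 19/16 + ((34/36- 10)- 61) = -224551/4176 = -53.77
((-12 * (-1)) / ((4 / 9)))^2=729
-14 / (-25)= 14 / 25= 0.56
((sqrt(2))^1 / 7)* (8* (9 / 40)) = 9* sqrt(2) / 35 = 0.36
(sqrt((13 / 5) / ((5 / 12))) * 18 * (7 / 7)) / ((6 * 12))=sqrt(39) / 10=0.62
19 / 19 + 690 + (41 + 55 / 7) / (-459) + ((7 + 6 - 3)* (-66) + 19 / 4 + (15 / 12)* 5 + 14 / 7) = 15670 / 357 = 43.89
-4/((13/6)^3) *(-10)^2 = -86400/2197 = -39.33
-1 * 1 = -1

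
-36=-36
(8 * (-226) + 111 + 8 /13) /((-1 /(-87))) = -147585.46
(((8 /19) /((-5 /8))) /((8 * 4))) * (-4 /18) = 0.00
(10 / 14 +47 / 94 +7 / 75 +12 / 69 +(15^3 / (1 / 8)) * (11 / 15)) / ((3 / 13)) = 6216675127 / 72450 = 85806.42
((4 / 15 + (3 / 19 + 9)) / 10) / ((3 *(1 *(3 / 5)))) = 1343 / 2565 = 0.52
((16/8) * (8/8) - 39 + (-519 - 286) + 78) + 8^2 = -700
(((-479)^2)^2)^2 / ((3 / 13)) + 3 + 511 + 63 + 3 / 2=12008982305078701347142.83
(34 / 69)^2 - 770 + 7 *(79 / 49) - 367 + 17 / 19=-712096613 / 633213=-1124.58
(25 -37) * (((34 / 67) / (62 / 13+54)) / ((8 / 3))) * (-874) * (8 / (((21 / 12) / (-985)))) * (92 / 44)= -315065078640 / 985369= -319743.24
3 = 3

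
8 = 8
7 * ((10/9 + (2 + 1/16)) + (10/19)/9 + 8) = 215117/2736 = 78.62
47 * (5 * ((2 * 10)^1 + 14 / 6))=15745 / 3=5248.33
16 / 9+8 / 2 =52 / 9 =5.78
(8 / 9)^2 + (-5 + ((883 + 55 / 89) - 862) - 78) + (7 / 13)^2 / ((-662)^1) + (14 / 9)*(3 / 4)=-23964248434 / 403264251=-59.43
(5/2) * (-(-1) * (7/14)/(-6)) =-5/24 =-0.21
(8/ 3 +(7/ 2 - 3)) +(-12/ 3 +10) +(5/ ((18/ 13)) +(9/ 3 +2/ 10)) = 719/ 45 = 15.98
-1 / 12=-0.08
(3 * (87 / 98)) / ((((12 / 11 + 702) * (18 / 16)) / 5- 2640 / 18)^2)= 56845800 / 2836947169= 0.02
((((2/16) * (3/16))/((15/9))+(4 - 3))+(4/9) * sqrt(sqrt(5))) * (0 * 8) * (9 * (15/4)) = 0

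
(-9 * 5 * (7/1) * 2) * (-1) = 630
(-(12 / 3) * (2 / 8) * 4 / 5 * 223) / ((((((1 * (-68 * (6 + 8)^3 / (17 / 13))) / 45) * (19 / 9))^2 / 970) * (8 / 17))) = -0.01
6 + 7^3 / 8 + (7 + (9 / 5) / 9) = 2243 / 40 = 56.08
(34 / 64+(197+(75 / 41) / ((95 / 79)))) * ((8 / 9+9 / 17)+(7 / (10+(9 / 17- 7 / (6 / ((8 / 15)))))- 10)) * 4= -57212570169 / 9124427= -6270.26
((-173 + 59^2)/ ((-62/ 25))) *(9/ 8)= -186075/ 124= -1500.60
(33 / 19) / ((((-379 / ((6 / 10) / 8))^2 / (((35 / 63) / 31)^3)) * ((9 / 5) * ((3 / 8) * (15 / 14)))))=385 / 711255891460572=0.00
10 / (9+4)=10 / 13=0.77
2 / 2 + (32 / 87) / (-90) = 3899 / 3915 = 1.00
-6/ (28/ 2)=-0.43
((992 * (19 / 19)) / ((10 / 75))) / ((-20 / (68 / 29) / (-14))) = 354144 / 29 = 12211.86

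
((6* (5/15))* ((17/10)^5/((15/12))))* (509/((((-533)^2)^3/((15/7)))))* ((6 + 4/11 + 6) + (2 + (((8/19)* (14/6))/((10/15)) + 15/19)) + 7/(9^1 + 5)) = 15521582813601/838585963843594141175000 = 0.00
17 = 17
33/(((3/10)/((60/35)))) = 1320/7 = 188.57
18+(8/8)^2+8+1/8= 217/8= 27.12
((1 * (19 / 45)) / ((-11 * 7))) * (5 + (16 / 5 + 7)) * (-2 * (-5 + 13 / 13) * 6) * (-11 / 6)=11552 / 1575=7.33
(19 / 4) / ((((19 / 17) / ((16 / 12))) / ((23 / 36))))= 391 / 108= 3.62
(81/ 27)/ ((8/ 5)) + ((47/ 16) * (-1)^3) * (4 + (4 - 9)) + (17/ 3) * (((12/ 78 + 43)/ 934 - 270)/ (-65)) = 178978003/ 6313840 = 28.35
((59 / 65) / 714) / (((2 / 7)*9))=59 / 119340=0.00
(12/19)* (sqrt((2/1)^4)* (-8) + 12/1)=-240/19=-12.63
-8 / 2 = -4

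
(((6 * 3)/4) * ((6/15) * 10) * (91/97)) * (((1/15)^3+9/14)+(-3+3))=395057/36375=10.86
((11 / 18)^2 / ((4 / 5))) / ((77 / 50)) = 1375 / 4536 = 0.30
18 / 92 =9 / 46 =0.20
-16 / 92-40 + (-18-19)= -1775 / 23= -77.17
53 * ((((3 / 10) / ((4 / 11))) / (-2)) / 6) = -583 / 160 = -3.64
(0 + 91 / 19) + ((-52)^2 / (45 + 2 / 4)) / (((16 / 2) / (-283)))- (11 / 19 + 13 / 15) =-4187389 / 1995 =-2098.94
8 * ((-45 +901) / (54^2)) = 1712 / 729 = 2.35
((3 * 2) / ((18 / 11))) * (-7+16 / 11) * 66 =-1342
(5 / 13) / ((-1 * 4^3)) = -0.01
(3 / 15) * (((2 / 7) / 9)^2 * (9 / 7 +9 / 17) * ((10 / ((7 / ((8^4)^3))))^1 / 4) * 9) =3298534883328 / 40817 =80812771.23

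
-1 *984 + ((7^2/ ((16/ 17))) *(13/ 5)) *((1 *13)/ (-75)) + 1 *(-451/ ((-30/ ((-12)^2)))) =6944023/ 6000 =1157.34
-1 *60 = -60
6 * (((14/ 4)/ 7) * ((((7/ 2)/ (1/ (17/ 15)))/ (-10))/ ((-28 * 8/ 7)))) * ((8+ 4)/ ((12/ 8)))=119/ 400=0.30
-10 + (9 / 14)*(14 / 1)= -1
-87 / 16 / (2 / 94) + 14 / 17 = -69289 / 272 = -254.74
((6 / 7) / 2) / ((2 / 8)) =12 / 7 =1.71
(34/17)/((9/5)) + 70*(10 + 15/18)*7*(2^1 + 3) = 238885/9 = 26542.78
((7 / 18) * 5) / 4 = 35 / 72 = 0.49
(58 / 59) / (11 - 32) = -58 / 1239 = -0.05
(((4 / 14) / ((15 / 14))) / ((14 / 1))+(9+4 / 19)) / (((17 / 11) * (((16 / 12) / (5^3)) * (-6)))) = -5063575 / 54264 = -93.31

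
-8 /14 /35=-4 /245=-0.02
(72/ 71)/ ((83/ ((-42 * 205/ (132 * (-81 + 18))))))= 820/ 64823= 0.01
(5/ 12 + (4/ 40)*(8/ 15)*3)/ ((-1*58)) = -173/ 17400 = -0.01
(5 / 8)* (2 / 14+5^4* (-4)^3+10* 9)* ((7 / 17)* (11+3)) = -9777915 / 68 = -143792.87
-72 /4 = -18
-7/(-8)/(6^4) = 7/10368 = 0.00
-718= -718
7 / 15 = 0.47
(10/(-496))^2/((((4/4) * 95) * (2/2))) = 5/1168576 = 0.00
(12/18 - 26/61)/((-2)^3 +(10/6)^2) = -132/2867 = -0.05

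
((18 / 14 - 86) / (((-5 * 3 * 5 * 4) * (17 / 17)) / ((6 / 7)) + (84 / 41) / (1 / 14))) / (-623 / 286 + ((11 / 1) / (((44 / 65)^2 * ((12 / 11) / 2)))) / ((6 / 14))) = 500653296 / 190868804917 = 0.00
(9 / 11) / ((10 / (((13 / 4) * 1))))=0.27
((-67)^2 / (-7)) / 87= -7.37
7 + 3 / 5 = 38 / 5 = 7.60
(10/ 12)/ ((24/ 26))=65/ 72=0.90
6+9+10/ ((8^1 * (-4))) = 14.69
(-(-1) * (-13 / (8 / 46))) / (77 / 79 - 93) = 23621 / 29080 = 0.81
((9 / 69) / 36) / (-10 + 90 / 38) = -19 / 40020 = -0.00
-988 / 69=-14.32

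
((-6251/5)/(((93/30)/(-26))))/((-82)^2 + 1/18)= 5850936/3752023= 1.56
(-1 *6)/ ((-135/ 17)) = 34/ 45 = 0.76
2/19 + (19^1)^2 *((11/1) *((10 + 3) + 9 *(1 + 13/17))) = 37045493/323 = 114691.93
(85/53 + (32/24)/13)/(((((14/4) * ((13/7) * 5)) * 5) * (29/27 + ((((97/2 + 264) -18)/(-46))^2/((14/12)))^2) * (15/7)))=129999639552384/32773120719111114875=0.00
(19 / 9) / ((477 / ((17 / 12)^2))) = 5491 / 618192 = 0.01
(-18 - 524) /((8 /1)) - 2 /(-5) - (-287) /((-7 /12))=-11187 /20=-559.35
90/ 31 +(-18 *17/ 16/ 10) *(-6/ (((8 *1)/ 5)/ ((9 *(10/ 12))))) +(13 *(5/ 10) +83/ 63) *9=3528925/ 27776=127.05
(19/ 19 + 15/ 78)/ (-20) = -31/ 520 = -0.06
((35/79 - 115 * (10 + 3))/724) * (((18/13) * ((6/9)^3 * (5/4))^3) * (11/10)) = -64938500/406534869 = -0.16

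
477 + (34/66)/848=13348385/27984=477.00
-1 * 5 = -5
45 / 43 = 1.05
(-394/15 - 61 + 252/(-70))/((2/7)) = -9541/30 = -318.03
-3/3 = -1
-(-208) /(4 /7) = 364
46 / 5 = 9.20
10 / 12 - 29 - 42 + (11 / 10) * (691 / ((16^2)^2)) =-137930477 / 1966080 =-70.16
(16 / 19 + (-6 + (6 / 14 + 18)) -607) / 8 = -39483 / 532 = -74.22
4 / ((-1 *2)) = -2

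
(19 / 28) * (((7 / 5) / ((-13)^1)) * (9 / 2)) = -171 / 520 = -0.33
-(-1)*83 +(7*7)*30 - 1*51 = 1502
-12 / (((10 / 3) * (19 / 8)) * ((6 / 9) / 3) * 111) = -0.06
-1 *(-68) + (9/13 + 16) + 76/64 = 17863/208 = 85.88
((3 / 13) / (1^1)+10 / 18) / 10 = 46 / 585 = 0.08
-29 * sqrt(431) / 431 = -1.40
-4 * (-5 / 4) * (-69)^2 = 23805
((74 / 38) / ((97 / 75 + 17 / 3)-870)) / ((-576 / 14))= 6475 / 118063872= 0.00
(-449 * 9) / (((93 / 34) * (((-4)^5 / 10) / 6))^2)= -29196225 / 15745024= -1.85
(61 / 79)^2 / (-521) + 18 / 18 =3247840 / 3251561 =1.00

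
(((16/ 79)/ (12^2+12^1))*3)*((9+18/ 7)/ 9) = 36/ 7189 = 0.01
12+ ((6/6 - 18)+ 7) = 2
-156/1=-156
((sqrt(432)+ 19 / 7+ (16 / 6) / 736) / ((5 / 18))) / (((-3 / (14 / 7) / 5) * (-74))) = 5251 / 11914+ 72 * sqrt(3) / 37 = 3.81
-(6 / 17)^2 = -36 / 289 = -0.12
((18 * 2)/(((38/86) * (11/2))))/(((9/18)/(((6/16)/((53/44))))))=9288/1007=9.22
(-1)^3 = -1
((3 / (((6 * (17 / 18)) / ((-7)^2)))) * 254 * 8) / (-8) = -112014 / 17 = -6589.06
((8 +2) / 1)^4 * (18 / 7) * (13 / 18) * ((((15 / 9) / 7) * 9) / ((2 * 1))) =975000 / 49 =19897.96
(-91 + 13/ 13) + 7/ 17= -1523/ 17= -89.59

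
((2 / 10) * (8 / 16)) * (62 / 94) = 31 / 470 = 0.07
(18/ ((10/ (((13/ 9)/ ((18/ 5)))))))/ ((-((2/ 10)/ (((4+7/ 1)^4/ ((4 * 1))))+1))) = -0.72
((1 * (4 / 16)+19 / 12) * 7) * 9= 231 / 2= 115.50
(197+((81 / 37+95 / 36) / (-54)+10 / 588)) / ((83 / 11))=7634723855 / 292531176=26.10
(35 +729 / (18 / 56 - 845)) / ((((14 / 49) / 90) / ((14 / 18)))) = 197806385 / 23651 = 8363.55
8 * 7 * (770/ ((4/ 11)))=118580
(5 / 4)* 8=10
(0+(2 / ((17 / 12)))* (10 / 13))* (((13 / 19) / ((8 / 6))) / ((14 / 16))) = 1440 / 2261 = 0.64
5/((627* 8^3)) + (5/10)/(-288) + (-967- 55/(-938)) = -966.94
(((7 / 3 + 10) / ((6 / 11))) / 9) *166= 33781 / 81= 417.05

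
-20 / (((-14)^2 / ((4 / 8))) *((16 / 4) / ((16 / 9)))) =-10 / 441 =-0.02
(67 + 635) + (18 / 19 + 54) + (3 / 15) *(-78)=70428 / 95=741.35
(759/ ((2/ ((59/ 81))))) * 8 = 59708/ 27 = 2211.41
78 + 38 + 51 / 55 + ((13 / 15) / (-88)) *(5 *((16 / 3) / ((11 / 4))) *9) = 70221 / 605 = 116.07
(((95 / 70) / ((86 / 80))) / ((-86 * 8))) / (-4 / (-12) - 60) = 285 / 9267188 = 0.00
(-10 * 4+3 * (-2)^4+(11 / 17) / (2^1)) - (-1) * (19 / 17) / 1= 321 / 34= 9.44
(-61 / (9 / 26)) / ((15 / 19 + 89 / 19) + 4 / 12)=-30134 / 993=-30.35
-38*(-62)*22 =51832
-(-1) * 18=18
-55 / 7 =-7.86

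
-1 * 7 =-7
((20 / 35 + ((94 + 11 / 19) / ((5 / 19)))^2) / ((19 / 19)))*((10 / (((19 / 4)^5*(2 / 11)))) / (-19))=-154.63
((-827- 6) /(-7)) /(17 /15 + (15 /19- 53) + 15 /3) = -4845 /1876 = -2.58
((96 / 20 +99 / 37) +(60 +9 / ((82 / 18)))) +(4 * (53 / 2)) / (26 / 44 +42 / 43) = 1541820064 / 11248555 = 137.07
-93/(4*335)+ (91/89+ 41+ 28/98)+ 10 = 43609981/834820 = 52.24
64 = 64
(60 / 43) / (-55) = -12 / 473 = -0.03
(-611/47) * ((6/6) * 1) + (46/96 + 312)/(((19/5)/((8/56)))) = -7997/6384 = -1.25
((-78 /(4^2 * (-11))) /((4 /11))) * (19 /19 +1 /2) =117 /64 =1.83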